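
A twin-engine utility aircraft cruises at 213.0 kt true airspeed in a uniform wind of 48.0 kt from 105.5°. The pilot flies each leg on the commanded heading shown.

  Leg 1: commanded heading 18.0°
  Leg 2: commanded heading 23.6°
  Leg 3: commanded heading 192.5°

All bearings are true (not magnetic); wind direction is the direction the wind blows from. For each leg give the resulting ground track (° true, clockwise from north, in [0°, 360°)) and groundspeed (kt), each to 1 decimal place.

Leg 1: heading 18.0°; drift -12.8° → track 5.2°, groundspeed 216.3 kt
Leg 2: heading 23.6°; drift -13.0° → track 10.6°, groundspeed 211.6 kt
Leg 3: heading 192.5°; drift +12.8° → track 205.3°, groundspeed 215.9 kt

Leg 1: track=5.2°, groundspeed=216.3 kt
Leg 2: track=10.6°, groundspeed=211.6 kt
Leg 3: track=205.3°, groundspeed=215.9 kt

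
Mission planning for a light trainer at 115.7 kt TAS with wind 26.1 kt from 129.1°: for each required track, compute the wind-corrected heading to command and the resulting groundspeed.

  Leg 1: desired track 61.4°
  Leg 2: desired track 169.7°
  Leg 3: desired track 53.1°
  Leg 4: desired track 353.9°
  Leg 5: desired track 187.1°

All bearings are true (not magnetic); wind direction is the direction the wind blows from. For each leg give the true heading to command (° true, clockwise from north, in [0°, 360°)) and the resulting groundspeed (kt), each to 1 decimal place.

Leg 1: heading=73.4°, groundspeed=103.2 kt
Leg 2: heading=161.3°, groundspeed=94.6 kt
Leg 3: heading=65.7°, groundspeed=106.6 kt
Leg 4: heading=3.0°, groundspeed=132.7 kt
Leg 5: heading=176.1°, groundspeed=99.7 kt

Leg 1: desired track 61.4°; wind correction +12.0° → command heading 73.4°, groundspeed 103.2 kt
Leg 2: desired track 169.7°; wind correction -8.4° → command heading 161.3°, groundspeed 94.6 kt
Leg 3: desired track 53.1°; wind correction +12.6° → command heading 65.7°, groundspeed 106.6 kt
Leg 4: desired track 353.9°; wind correction +9.1° → command heading 3.0°, groundspeed 132.7 kt
Leg 5: desired track 187.1°; wind correction -11.0° → command heading 176.1°, groundspeed 99.7 kt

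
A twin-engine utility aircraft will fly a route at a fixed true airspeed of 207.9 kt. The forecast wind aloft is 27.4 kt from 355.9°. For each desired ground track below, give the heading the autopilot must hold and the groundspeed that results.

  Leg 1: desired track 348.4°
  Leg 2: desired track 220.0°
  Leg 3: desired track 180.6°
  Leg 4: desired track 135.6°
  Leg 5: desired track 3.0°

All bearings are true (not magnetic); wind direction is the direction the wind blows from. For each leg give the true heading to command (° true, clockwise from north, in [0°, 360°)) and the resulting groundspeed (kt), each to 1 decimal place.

Leg 1: desired track 348.4°; wind correction +1.0° → command heading 349.4°, groundspeed 180.7 kt
Leg 2: desired track 220.0°; wind correction +5.3° → command heading 225.3°, groundspeed 226.7 kt
Leg 3: desired track 180.6°; wind correction +0.6° → command heading 181.2°, groundspeed 235.2 kt
Leg 4: desired track 135.6°; wind correction -4.9° → command heading 130.7°, groundspeed 228.0 kt
Leg 5: desired track 3.0°; wind correction -0.9° → command heading 2.1°, groundspeed 180.7 kt

Leg 1: heading=349.4°, groundspeed=180.7 kt
Leg 2: heading=225.3°, groundspeed=226.7 kt
Leg 3: heading=181.2°, groundspeed=235.2 kt
Leg 4: heading=130.7°, groundspeed=228.0 kt
Leg 5: heading=2.1°, groundspeed=180.7 kt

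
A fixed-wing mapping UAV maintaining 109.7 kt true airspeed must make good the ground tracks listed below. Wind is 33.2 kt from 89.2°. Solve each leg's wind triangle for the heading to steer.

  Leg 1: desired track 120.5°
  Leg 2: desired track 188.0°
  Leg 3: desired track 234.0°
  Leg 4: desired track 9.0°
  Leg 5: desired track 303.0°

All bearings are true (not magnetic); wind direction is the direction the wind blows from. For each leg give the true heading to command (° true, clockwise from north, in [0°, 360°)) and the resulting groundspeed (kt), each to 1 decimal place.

Leg 1: heading=111.5°, groundspeed=80.0 kt
Leg 2: heading=170.6°, groundspeed=109.8 kt
Leg 3: heading=224.0°, groundspeed=135.1 kt
Leg 4: heading=26.4°, groundspeed=99.1 kt
Leg 5: heading=312.7°, groundspeed=135.7 kt

Leg 1: desired track 120.5°; wind correction -9.0° → command heading 111.5°, groundspeed 80.0 kt
Leg 2: desired track 188.0°; wind correction -17.4° → command heading 170.6°, groundspeed 109.8 kt
Leg 3: desired track 234.0°; wind correction -10.0° → command heading 224.0°, groundspeed 135.1 kt
Leg 4: desired track 9.0°; wind correction +17.4° → command heading 26.4°, groundspeed 99.1 kt
Leg 5: desired track 303.0°; wind correction +9.7° → command heading 312.7°, groundspeed 135.7 kt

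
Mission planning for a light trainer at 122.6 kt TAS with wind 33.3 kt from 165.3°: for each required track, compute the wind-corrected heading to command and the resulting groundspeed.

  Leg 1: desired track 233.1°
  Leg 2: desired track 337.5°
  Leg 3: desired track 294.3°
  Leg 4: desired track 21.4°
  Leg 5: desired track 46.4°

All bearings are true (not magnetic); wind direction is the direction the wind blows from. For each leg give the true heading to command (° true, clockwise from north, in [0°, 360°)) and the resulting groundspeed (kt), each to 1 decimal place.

Leg 1: desired track 233.1°; wind correction -14.6° → command heading 218.5°, groundspeed 106.1 kt
Leg 2: desired track 337.5°; wind correction -2.1° → command heading 335.4°, groundspeed 155.5 kt
Leg 3: desired track 294.3°; wind correction -12.2° → command heading 282.1°, groundspeed 140.8 kt
Leg 4: desired track 21.4°; wind correction +9.2° → command heading 30.6°, groundspeed 147.9 kt
Leg 5: desired track 46.4°; wind correction +13.8° → command heading 60.2°, groundspeed 135.2 kt

Leg 1: heading=218.5°, groundspeed=106.1 kt
Leg 2: heading=335.4°, groundspeed=155.5 kt
Leg 3: heading=282.1°, groundspeed=140.8 kt
Leg 4: heading=30.6°, groundspeed=147.9 kt
Leg 5: heading=60.2°, groundspeed=135.2 kt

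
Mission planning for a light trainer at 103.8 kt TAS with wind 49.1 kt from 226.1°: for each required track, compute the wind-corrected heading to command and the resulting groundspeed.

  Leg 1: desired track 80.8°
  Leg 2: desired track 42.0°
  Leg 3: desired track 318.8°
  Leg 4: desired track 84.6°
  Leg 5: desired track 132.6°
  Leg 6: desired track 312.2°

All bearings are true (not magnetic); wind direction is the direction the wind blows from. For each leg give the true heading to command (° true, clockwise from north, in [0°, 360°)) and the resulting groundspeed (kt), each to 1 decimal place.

Leg 1: heading=96.4°, groundspeed=140.3 kt
Leg 2: heading=40.1°, groundspeed=152.7 kt
Leg 3: heading=290.6°, groundspeed=93.8 kt
Leg 4: heading=101.7°, groundspeed=137.6 kt
Leg 5: heading=160.8°, groundspeed=94.5 kt
Leg 6: heading=284.0°, groundspeed=88.2 kt

Leg 1: desired track 80.8°; wind correction +15.6° → command heading 96.4°, groundspeed 140.3 kt
Leg 2: desired track 42.0°; wind correction -1.9° → command heading 40.1°, groundspeed 152.7 kt
Leg 3: desired track 318.8°; wind correction -28.2° → command heading 290.6°, groundspeed 93.8 kt
Leg 4: desired track 84.6°; wind correction +17.1° → command heading 101.7°, groundspeed 137.6 kt
Leg 5: desired track 132.6°; wind correction +28.2° → command heading 160.8°, groundspeed 94.5 kt
Leg 6: desired track 312.2°; wind correction -28.2° → command heading 284.0°, groundspeed 88.2 kt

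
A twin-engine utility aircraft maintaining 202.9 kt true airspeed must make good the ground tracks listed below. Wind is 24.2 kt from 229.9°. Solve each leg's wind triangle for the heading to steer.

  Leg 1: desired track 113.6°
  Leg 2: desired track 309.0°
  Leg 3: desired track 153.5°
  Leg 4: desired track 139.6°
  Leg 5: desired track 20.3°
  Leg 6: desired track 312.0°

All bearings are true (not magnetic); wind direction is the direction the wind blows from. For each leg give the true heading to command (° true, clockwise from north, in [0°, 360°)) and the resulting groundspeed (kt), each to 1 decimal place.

Leg 1: desired track 113.6°; wind correction +6.1° → command heading 119.7°, groundspeed 212.5 kt
Leg 2: desired track 309.0°; wind correction -6.7° → command heading 302.3°, groundspeed 196.9 kt
Leg 3: desired track 153.5°; wind correction +6.7° → command heading 160.2°, groundspeed 195.8 kt
Leg 4: desired track 139.6°; wind correction +6.8° → command heading 146.4°, groundspeed 201.6 kt
Leg 5: desired track 20.3°; wind correction -3.4° → command heading 16.9°, groundspeed 223.6 kt
Leg 6: desired track 312.0°; wind correction -6.8° → command heading 305.2°, groundspeed 198.2 kt

Leg 1: heading=119.7°, groundspeed=212.5 kt
Leg 2: heading=302.3°, groundspeed=196.9 kt
Leg 3: heading=160.2°, groundspeed=195.8 kt
Leg 4: heading=146.4°, groundspeed=201.6 kt
Leg 5: heading=16.9°, groundspeed=223.6 kt
Leg 6: heading=305.2°, groundspeed=198.2 kt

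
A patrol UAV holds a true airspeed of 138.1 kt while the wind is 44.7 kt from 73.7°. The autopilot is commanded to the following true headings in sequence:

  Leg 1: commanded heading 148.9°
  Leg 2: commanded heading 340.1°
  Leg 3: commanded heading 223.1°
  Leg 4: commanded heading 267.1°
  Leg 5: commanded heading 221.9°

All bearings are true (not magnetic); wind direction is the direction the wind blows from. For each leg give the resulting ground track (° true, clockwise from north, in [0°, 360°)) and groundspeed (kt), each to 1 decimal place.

Leg 1: heading 148.9°; drift +18.8° → track 167.7°, groundspeed 133.9 kt
Leg 2: heading 340.1°; drift -17.6° → track 322.5°, groundspeed 147.8 kt
Leg 3: heading 223.1°; drift +7.3° → track 230.4°, groundspeed 178.0 kt
Leg 4: heading 267.1°; drift -3.3° → track 263.8°, groundspeed 181.9 kt
Leg 5: heading 221.9°; drift +7.6° → track 229.5°, groundspeed 177.7 kt

Leg 1: track=167.7°, groundspeed=133.9 kt
Leg 2: track=322.5°, groundspeed=147.8 kt
Leg 3: track=230.4°, groundspeed=178.0 kt
Leg 4: track=263.8°, groundspeed=181.9 kt
Leg 5: track=229.5°, groundspeed=177.7 kt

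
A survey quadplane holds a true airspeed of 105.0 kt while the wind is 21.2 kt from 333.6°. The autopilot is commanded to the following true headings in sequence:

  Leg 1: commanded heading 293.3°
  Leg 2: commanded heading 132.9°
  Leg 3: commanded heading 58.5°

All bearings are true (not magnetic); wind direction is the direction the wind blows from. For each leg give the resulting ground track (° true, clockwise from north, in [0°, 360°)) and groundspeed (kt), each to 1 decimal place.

Leg 1: track=284.5°, groundspeed=89.9 kt
Leg 2: track=136.3°, groundspeed=125.1 kt
Leg 3: track=70.1°, groundspeed=105.3 kt

Leg 1: heading 293.3°; drift -8.8° → track 284.5°, groundspeed 89.9 kt
Leg 2: heading 132.9°; drift +3.4° → track 136.3°, groundspeed 125.1 kt
Leg 3: heading 58.5°; drift +11.6° → track 70.1°, groundspeed 105.3 kt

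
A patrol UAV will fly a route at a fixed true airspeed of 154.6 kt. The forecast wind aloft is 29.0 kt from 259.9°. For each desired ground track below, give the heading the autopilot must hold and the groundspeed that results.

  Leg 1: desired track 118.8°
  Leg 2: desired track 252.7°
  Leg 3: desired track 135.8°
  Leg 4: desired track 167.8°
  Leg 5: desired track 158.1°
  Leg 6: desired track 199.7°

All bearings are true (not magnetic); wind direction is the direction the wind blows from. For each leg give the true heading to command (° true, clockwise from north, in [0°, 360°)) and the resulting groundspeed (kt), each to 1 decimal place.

Leg 1: desired track 118.8°; wind correction +6.8° → command heading 125.6°, groundspeed 176.1 kt
Leg 2: desired track 252.7°; wind correction +1.3° → command heading 254.0°, groundspeed 125.8 kt
Leg 3: desired track 135.8°; wind correction +8.9° → command heading 144.7°, groundspeed 169.0 kt
Leg 4: desired track 167.8°; wind correction +10.8° → command heading 178.6°, groundspeed 152.9 kt
Leg 5: desired track 158.1°; wind correction +10.6° → command heading 168.7°, groundspeed 157.9 kt
Leg 6: desired track 199.7°; wind correction +9.4° → command heading 209.1°, groundspeed 138.1 kt

Leg 1: heading=125.6°, groundspeed=176.1 kt
Leg 2: heading=254.0°, groundspeed=125.8 kt
Leg 3: heading=144.7°, groundspeed=169.0 kt
Leg 4: heading=178.6°, groundspeed=152.9 kt
Leg 5: heading=168.7°, groundspeed=157.9 kt
Leg 6: heading=209.1°, groundspeed=138.1 kt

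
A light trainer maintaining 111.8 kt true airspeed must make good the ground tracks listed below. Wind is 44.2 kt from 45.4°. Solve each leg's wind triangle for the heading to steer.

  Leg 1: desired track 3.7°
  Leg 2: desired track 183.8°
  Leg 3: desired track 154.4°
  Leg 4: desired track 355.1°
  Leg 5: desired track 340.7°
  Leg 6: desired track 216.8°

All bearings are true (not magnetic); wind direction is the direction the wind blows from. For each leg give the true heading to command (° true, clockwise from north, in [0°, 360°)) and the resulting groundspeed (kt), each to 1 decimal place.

Leg 1: heading=18.9°, groundspeed=74.9 kt
Leg 2: heading=168.6°, groundspeed=140.9 kt
Leg 3: heading=132.4°, groundspeed=118.1 kt
Leg 4: heading=12.8°, groundspeed=78.3 kt
Leg 5: heading=1.6°, groundspeed=85.5 kt
Leg 6: heading=213.4°, groundspeed=155.3 kt

Leg 1: desired track 3.7°; wind correction +15.2° → command heading 18.9°, groundspeed 74.9 kt
Leg 2: desired track 183.8°; wind correction -15.2° → command heading 168.6°, groundspeed 140.9 kt
Leg 3: desired track 154.4°; wind correction -22.0° → command heading 132.4°, groundspeed 118.1 kt
Leg 4: desired track 355.1°; wind correction +17.7° → command heading 12.8°, groundspeed 78.3 kt
Leg 5: desired track 340.7°; wind correction +20.9° → command heading 1.6°, groundspeed 85.5 kt
Leg 6: desired track 216.8°; wind correction -3.4° → command heading 213.4°, groundspeed 155.3 kt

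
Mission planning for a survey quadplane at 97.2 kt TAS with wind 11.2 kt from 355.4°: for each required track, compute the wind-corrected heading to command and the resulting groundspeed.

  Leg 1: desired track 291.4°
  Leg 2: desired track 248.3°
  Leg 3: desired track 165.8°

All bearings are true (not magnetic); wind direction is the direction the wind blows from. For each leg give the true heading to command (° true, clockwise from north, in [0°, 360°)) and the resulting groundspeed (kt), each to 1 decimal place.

Leg 1: desired track 291.4°; wind correction +5.9° → command heading 297.3°, groundspeed 91.8 kt
Leg 2: desired track 248.3°; wind correction +6.3° → command heading 254.6°, groundspeed 99.9 kt
Leg 3: desired track 165.8°; wind correction -1.1° → command heading 164.7°, groundspeed 108.2 kt

Leg 1: heading=297.3°, groundspeed=91.8 kt
Leg 2: heading=254.6°, groundspeed=99.9 kt
Leg 3: heading=164.7°, groundspeed=108.2 kt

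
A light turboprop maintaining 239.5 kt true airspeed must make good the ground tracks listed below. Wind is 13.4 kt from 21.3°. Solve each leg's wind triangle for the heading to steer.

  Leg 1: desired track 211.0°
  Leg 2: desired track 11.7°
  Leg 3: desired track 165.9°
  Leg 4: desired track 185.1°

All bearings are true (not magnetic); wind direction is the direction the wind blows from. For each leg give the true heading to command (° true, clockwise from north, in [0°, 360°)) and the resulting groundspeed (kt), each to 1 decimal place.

Leg 1: desired track 211.0°; wind correction +0.5° → command heading 211.5°, groundspeed 252.7 kt
Leg 2: desired track 11.7°; wind correction +0.5° → command heading 12.2°, groundspeed 226.3 kt
Leg 3: desired track 165.9°; wind correction -1.9° → command heading 164.0°, groundspeed 250.3 kt
Leg 4: desired track 185.1°; wind correction -0.9° → command heading 184.2°, groundspeed 252.3 kt

Leg 1: heading=211.5°, groundspeed=252.7 kt
Leg 2: heading=12.2°, groundspeed=226.3 kt
Leg 3: heading=164.0°, groundspeed=250.3 kt
Leg 4: heading=184.2°, groundspeed=252.3 kt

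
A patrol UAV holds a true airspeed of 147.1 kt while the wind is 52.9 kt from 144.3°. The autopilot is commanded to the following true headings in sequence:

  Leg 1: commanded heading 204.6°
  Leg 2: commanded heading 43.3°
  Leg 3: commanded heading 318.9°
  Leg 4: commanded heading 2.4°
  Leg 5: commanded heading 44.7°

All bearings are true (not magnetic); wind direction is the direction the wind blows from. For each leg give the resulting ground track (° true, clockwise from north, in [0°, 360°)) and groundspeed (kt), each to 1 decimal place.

Leg 1: heading 204.6°; drift +20.8° → track 225.4°, groundspeed 129.3 kt
Leg 2: heading 43.3°; drift -18.3° → track 25.0°, groundspeed 165.5 kt
Leg 3: heading 318.9°; drift +1.4° → track 320.3°, groundspeed 199.8 kt
Leg 4: heading 2.4°; drift -9.8° → track 352.6°, groundspeed 191.5 kt
Leg 5: heading 44.7°; drift -18.5° → track 26.2°, groundspeed 164.4 kt

Leg 1: track=225.4°, groundspeed=129.3 kt
Leg 2: track=25.0°, groundspeed=165.5 kt
Leg 3: track=320.3°, groundspeed=199.8 kt
Leg 4: track=352.6°, groundspeed=191.5 kt
Leg 5: track=26.2°, groundspeed=164.4 kt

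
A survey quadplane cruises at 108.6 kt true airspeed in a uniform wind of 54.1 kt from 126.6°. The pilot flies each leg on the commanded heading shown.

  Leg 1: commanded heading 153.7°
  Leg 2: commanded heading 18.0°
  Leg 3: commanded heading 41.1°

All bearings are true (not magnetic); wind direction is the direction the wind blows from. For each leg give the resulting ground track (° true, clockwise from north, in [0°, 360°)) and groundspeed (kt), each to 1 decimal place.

Leg 1: heading 153.7°; drift +22.2° → track 175.9°, groundspeed 65.3 kt
Leg 2: heading 18.0°; drift -22.2° → track 355.8°, groundspeed 135.9 kt
Leg 3: heading 41.1°; drift -27.3° → track 13.8°, groundspeed 117.5 kt

Leg 1: track=175.9°, groundspeed=65.3 kt
Leg 2: track=355.8°, groundspeed=135.9 kt
Leg 3: track=13.8°, groundspeed=117.5 kt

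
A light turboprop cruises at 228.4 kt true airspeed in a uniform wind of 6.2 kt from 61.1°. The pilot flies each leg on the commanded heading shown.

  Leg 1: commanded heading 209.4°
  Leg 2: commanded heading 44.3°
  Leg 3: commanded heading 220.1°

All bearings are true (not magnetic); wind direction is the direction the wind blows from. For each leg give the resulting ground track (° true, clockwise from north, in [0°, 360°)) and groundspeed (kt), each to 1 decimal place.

Leg 1: track=210.2°, groundspeed=233.7 kt
Leg 2: track=43.8°, groundspeed=222.5 kt
Leg 3: track=220.6°, groundspeed=234.2 kt

Leg 1: heading 209.4°; drift +0.8° → track 210.2°, groundspeed 233.7 kt
Leg 2: heading 44.3°; drift -0.5° → track 43.8°, groundspeed 222.5 kt
Leg 3: heading 220.1°; drift +0.5° → track 220.6°, groundspeed 234.2 kt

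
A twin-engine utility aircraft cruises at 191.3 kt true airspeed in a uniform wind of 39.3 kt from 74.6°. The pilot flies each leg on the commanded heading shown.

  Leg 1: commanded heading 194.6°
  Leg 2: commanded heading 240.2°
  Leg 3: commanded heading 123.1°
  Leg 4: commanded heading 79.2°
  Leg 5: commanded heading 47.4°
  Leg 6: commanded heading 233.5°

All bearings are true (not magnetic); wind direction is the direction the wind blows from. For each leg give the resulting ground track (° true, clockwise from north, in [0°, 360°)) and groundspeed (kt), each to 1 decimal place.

Leg 1: track=203.8°, groundspeed=213.7 kt
Leg 2: track=242.6°, groundspeed=229.6 kt
Leg 3: track=133.2°, groundspeed=167.9 kt
Leg 4: track=80.4°, groundspeed=152.2 kt
Leg 5: track=40.8°, groundspeed=157.4 kt
Leg 6: track=237.1°, groundspeed=228.4 kt

Leg 1: heading 194.6°; drift +9.2° → track 203.8°, groundspeed 213.7 kt
Leg 2: heading 240.2°; drift +2.4° → track 242.6°, groundspeed 229.6 kt
Leg 3: heading 123.1°; drift +10.1° → track 133.2°, groundspeed 167.9 kt
Leg 4: heading 79.2°; drift +1.2° → track 80.4°, groundspeed 152.2 kt
Leg 5: heading 47.4°; drift -6.6° → track 40.8°, groundspeed 157.4 kt
Leg 6: heading 233.5°; drift +3.6° → track 237.1°, groundspeed 228.4 kt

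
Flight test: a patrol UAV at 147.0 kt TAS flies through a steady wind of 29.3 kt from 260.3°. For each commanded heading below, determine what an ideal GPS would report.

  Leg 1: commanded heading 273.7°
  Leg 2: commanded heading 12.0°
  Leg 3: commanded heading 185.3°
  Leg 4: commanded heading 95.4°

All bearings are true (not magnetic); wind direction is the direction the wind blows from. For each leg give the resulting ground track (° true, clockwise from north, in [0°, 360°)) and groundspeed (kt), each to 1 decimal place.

Leg 1: track=277.0°, groundspeed=118.7 kt
Leg 2: track=21.8°, groundspeed=160.2 kt
Leg 3: track=173.8°, groundspeed=142.3 kt
Leg 4: track=92.9°, groundspeed=175.5 kt

Leg 1: heading 273.7°; drift +3.3° → track 277.0°, groundspeed 118.7 kt
Leg 2: heading 12.0°; drift +9.8° → track 21.8°, groundspeed 160.2 kt
Leg 3: heading 185.3°; drift -11.5° → track 173.8°, groundspeed 142.3 kt
Leg 4: heading 95.4°; drift -2.5° → track 92.9°, groundspeed 175.5 kt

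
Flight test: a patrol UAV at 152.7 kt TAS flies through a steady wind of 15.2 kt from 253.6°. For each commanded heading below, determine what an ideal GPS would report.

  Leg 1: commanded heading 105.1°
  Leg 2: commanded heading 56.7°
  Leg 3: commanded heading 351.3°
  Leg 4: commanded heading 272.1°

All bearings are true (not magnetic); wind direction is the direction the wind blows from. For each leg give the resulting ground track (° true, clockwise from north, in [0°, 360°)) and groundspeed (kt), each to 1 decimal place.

Leg 1: heading 105.1°; drift -2.7° → track 102.4°, groundspeed 165.9 kt
Leg 2: heading 56.7°; drift +1.5° → track 58.2°, groundspeed 167.3 kt
Leg 3: heading 351.3°; drift +5.6° → track 356.9°, groundspeed 155.5 kt
Leg 4: heading 272.1°; drift +2.0° → track 274.1°, groundspeed 138.4 kt

Leg 1: track=102.4°, groundspeed=165.9 kt
Leg 2: track=58.2°, groundspeed=167.3 kt
Leg 3: track=356.9°, groundspeed=155.5 kt
Leg 4: track=274.1°, groundspeed=138.4 kt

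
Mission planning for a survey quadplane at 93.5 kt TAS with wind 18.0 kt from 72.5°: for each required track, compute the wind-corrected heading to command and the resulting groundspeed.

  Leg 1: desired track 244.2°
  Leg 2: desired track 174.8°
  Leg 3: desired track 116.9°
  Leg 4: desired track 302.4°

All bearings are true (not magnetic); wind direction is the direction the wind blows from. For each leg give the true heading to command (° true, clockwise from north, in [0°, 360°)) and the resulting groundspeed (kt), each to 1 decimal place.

Leg 1: desired track 244.2°; wind correction -1.6° → command heading 242.6°, groundspeed 111.3 kt
Leg 2: desired track 174.8°; wind correction -10.8° → command heading 164.0°, groundspeed 95.7 kt
Leg 3: desired track 116.9°; wind correction -7.7° → command heading 109.2°, groundspeed 79.8 kt
Leg 4: desired track 302.4°; wind correction +8.5° → command heading 310.9°, groundspeed 104.1 kt

Leg 1: heading=242.6°, groundspeed=111.3 kt
Leg 2: heading=164.0°, groundspeed=95.7 kt
Leg 3: heading=109.2°, groundspeed=79.8 kt
Leg 4: heading=310.9°, groundspeed=104.1 kt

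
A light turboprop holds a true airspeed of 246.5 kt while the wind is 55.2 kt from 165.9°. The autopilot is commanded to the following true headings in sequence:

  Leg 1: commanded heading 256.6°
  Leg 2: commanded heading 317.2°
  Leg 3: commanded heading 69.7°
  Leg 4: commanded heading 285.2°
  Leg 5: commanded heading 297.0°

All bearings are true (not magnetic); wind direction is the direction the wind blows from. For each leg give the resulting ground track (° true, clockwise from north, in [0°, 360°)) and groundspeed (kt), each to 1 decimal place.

Leg 1: track=269.2°, groundspeed=253.3 kt
Leg 2: track=322.3°, groundspeed=296.1 kt
Leg 3: track=57.4°, groundspeed=258.4 kt
Leg 4: track=295.2°, groundspeed=277.7 kt
Leg 5: track=305.4°, groundspeed=285.8 kt

Leg 1: heading 256.6°; drift +12.6° → track 269.2°, groundspeed 253.3 kt
Leg 2: heading 317.2°; drift +5.1° → track 322.3°, groundspeed 296.1 kt
Leg 3: heading 69.7°; drift -12.3° → track 57.4°, groundspeed 258.4 kt
Leg 4: heading 285.2°; drift +10.0° → track 295.2°, groundspeed 277.7 kt
Leg 5: heading 297.0°; drift +8.4° → track 305.4°, groundspeed 285.8 kt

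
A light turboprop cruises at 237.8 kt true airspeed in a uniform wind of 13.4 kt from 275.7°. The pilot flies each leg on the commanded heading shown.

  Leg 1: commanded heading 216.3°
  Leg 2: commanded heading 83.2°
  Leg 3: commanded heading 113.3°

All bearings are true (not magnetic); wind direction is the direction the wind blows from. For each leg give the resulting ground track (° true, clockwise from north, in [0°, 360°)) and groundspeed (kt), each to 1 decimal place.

Leg 1: heading 216.3°; drift -2.9° → track 213.4°, groundspeed 231.3 kt
Leg 2: heading 83.2°; drift +0.7° → track 83.9°, groundspeed 250.9 kt
Leg 3: heading 113.3°; drift -0.9° → track 112.4°, groundspeed 250.6 kt

Leg 1: track=213.4°, groundspeed=231.3 kt
Leg 2: track=83.9°, groundspeed=250.9 kt
Leg 3: track=112.4°, groundspeed=250.6 kt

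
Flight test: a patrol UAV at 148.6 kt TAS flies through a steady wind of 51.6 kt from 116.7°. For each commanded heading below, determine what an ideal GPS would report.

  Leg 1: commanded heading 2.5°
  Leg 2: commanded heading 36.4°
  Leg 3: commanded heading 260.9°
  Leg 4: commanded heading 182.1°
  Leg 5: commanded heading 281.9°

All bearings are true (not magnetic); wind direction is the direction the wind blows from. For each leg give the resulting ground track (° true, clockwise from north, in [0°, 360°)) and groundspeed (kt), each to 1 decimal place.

Leg 1: heading 2.5°; drift -15.5° → track 347.0°, groundspeed 176.2 kt
Leg 2: heading 36.4°; drift -20.0° → track 16.4°, groundspeed 148.9 kt
Leg 3: heading 260.9°; drift +9.0° → track 269.9°, groundspeed 192.8 kt
Leg 4: heading 182.1°; drift +20.3° → track 202.4°, groundspeed 135.5 kt
Leg 5: heading 281.9°; drift +3.8° → track 285.7°, groundspeed 198.9 kt

Leg 1: track=347.0°, groundspeed=176.2 kt
Leg 2: track=16.4°, groundspeed=148.9 kt
Leg 3: track=269.9°, groundspeed=192.8 kt
Leg 4: track=202.4°, groundspeed=135.5 kt
Leg 5: track=285.7°, groundspeed=198.9 kt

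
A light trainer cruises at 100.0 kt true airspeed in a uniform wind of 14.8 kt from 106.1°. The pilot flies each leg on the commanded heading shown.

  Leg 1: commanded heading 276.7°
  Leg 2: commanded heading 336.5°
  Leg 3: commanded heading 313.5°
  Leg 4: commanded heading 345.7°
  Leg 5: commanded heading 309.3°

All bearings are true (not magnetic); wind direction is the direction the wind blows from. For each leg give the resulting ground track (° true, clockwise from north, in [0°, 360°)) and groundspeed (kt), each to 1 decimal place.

Leg 1: track=277.9°, groundspeed=114.6 kt
Leg 2: track=330.6°, groundspeed=110.0 kt
Leg 3: track=310.1°, groundspeed=113.3 kt
Leg 4: track=338.9°, groundspeed=108.2 kt
Leg 5: track=306.4°, groundspeed=113.8 kt

Leg 1: heading 276.7°; drift +1.2° → track 277.9°, groundspeed 114.6 kt
Leg 2: heading 336.5°; drift -5.9° → track 330.6°, groundspeed 110.0 kt
Leg 3: heading 313.5°; drift -3.4° → track 310.1°, groundspeed 113.3 kt
Leg 4: heading 345.7°; drift -6.8° → track 338.9°, groundspeed 108.2 kt
Leg 5: heading 309.3°; drift -2.9° → track 306.4°, groundspeed 113.8 kt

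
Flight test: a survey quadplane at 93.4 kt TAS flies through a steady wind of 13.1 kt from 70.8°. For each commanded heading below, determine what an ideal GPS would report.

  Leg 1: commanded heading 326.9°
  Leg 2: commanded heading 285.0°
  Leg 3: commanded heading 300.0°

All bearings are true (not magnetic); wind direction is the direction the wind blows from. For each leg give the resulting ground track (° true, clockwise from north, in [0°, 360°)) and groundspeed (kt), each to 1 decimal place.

Leg 1: heading 326.9°; drift -7.5° → track 319.4°, groundspeed 97.4 kt
Leg 2: heading 285.0°; drift -4.0° → track 281.0°, groundspeed 104.5 kt
Leg 3: heading 300.0°; drift -5.6° → track 294.4°, groundspeed 102.4 kt

Leg 1: track=319.4°, groundspeed=97.4 kt
Leg 2: track=281.0°, groundspeed=104.5 kt
Leg 3: track=294.4°, groundspeed=102.4 kt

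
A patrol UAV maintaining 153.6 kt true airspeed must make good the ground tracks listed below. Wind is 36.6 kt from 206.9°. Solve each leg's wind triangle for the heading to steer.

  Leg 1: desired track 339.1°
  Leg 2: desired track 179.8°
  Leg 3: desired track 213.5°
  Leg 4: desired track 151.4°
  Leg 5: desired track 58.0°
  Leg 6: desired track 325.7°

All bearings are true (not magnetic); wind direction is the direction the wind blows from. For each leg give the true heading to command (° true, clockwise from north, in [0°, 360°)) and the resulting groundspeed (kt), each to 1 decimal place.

Leg 1: heading=328.9°, groundspeed=175.8 kt
Leg 2: heading=186.0°, groundspeed=120.1 kt
Leg 3: heading=211.9°, groundspeed=117.2 kt
Leg 4: heading=162.7°, groundspeed=129.9 kt
Leg 5: heading=65.1°, groundspeed=183.8 kt
Leg 6: heading=313.6°, groundspeed=167.8 kt

Leg 1: desired track 339.1°; wind correction -10.2° → command heading 328.9°, groundspeed 175.8 kt
Leg 2: desired track 179.8°; wind correction +6.2° → command heading 186.0°, groundspeed 120.1 kt
Leg 3: desired track 213.5°; wind correction -1.6° → command heading 211.9°, groundspeed 117.2 kt
Leg 4: desired track 151.4°; wind correction +11.3° → command heading 162.7°, groundspeed 129.9 kt
Leg 5: desired track 58.0°; wind correction +7.1° → command heading 65.1°, groundspeed 183.8 kt
Leg 6: desired track 325.7°; wind correction -12.1° → command heading 313.6°, groundspeed 167.8 kt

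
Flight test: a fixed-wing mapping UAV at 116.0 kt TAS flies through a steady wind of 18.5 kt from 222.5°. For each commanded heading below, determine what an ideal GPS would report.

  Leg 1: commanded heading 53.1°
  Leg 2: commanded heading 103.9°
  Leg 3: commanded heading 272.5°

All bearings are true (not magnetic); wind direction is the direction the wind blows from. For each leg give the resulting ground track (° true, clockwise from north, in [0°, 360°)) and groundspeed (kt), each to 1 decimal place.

Leg 1: track=51.6°, groundspeed=134.2 kt
Leg 2: track=96.5°, groundspeed=125.9 kt
Leg 3: track=280.3°, groundspeed=105.1 kt

Leg 1: heading 53.1°; drift -1.5° → track 51.6°, groundspeed 134.2 kt
Leg 2: heading 103.9°; drift -7.4° → track 96.5°, groundspeed 125.9 kt
Leg 3: heading 272.5°; drift +7.8° → track 280.3°, groundspeed 105.1 kt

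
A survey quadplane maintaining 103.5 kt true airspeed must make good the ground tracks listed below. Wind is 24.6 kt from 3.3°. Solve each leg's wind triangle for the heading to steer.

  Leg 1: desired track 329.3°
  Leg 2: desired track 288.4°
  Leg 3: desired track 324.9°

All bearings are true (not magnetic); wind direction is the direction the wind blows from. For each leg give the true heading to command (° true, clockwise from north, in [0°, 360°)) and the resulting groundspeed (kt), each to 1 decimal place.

Leg 1: heading=336.9°, groundspeed=82.2 kt
Leg 2: heading=301.7°, groundspeed=94.3 kt
Leg 3: heading=333.4°, groundspeed=83.1 kt

Leg 1: desired track 329.3°; wind correction +7.6° → command heading 336.9°, groundspeed 82.2 kt
Leg 2: desired track 288.4°; wind correction +13.3° → command heading 301.7°, groundspeed 94.3 kt
Leg 3: desired track 324.9°; wind correction +8.5° → command heading 333.4°, groundspeed 83.1 kt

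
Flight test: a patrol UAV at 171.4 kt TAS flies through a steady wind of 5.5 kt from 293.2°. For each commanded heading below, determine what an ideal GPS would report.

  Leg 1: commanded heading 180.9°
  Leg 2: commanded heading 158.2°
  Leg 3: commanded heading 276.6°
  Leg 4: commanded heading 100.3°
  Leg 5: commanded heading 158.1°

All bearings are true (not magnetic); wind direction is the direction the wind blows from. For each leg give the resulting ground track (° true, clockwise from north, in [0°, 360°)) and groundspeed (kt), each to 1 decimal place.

Leg 1: track=179.2°, groundspeed=173.6 kt
Leg 2: track=156.9°, groundspeed=175.3 kt
Leg 3: track=276.1°, groundspeed=166.1 kt
Leg 4: track=100.7°, groundspeed=176.8 kt
Leg 5: track=156.8°, groundspeed=175.3 kt

Leg 1: heading 180.9°; drift -1.7° → track 179.2°, groundspeed 173.6 kt
Leg 2: heading 158.2°; drift -1.3° → track 156.9°, groundspeed 175.3 kt
Leg 3: heading 276.6°; drift -0.5° → track 276.1°, groundspeed 166.1 kt
Leg 4: heading 100.3°; drift +0.4° → track 100.7°, groundspeed 176.8 kt
Leg 5: heading 158.1°; drift -1.3° → track 156.8°, groundspeed 175.3 kt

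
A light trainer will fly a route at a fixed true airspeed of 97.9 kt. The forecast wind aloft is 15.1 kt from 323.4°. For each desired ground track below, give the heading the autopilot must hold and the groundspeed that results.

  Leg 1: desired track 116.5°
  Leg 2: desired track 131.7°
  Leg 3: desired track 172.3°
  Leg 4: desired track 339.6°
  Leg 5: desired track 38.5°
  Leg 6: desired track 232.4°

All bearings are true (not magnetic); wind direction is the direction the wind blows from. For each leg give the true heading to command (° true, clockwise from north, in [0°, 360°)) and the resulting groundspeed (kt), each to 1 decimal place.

Leg 1: heading=112.5°, groundspeed=111.1 kt
Leg 2: heading=129.9°, groundspeed=112.6 kt
Leg 3: heading=176.6°, groundspeed=110.8 kt
Leg 4: heading=337.1°, groundspeed=83.3 kt
Leg 5: heading=29.9°, groundspeed=92.9 kt
Leg 6: heading=241.3°, groundspeed=97.0 kt

Leg 1: desired track 116.5°; wind correction -4.0° → command heading 112.5°, groundspeed 111.1 kt
Leg 2: desired track 131.7°; wind correction -1.8° → command heading 129.9°, groundspeed 112.6 kt
Leg 3: desired track 172.3°; wind correction +4.3° → command heading 176.6°, groundspeed 110.8 kt
Leg 4: desired track 339.6°; wind correction -2.5° → command heading 337.1°, groundspeed 83.3 kt
Leg 5: desired track 38.5°; wind correction -8.6° → command heading 29.9°, groundspeed 92.9 kt
Leg 6: desired track 232.4°; wind correction +8.9° → command heading 241.3°, groundspeed 97.0 kt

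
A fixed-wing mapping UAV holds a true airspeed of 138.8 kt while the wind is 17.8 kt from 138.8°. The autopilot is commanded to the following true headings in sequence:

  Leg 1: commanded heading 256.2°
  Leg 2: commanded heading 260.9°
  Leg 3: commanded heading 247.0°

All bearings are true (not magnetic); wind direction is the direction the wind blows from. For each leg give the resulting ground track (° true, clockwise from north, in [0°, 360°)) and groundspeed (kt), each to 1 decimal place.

Leg 1: heading 256.2°; drift +6.1° → track 262.3°, groundspeed 147.8 kt
Leg 2: heading 260.9°; drift +5.8° → track 266.7°, groundspeed 149.0 kt
Leg 3: heading 247.0°; drift +6.7° → track 253.7°, groundspeed 145.3 kt

Leg 1: track=262.3°, groundspeed=147.8 kt
Leg 2: track=266.7°, groundspeed=149.0 kt
Leg 3: track=253.7°, groundspeed=145.3 kt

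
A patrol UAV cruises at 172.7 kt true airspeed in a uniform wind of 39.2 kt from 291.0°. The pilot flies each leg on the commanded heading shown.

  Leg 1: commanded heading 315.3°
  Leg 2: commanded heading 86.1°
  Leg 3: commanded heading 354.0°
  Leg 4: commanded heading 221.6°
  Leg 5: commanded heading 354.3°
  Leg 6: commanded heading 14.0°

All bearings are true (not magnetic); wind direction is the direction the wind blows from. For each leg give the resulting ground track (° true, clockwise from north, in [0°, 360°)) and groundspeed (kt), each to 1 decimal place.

Leg 1: track=322.0°, groundspeed=137.9 kt
Leg 2: track=90.6°, groundspeed=208.9 kt
Leg 3: track=6.7°, groundspeed=158.8 kt
Leg 4: track=208.6°, groundspeed=163.1 kt
Leg 5: track=7.0°, groundspeed=159.0 kt
Leg 6: track=27.0°, groundspeed=172.4 kt

Leg 1: heading 315.3°; drift +6.7° → track 322.0°, groundspeed 137.9 kt
Leg 2: heading 86.1°; drift +4.5° → track 90.6°, groundspeed 208.9 kt
Leg 3: heading 354.0°; drift +12.7° → track 6.7°, groundspeed 158.8 kt
Leg 4: heading 221.6°; drift -13.0° → track 208.6°, groundspeed 163.1 kt
Leg 5: heading 354.3°; drift +12.7° → track 7.0°, groundspeed 159.0 kt
Leg 6: heading 14.0°; drift +13.0° → track 27.0°, groundspeed 172.4 kt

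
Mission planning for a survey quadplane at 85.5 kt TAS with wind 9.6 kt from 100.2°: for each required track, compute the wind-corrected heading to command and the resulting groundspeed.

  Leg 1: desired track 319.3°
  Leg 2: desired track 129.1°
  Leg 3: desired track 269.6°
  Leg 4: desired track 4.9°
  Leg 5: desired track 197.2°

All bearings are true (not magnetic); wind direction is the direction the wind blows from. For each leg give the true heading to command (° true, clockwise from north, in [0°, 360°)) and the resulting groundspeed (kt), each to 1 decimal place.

Leg 1: heading=323.4°, groundspeed=92.7 kt
Leg 2: heading=126.0°, groundspeed=77.0 kt
Leg 3: heading=268.4°, groundspeed=94.9 kt
Leg 4: heading=11.3°, groundspeed=85.9 kt
Leg 5: heading=190.8°, groundspeed=86.1 kt

Leg 1: desired track 319.3°; wind correction +4.1° → command heading 323.4°, groundspeed 92.7 kt
Leg 2: desired track 129.1°; wind correction -3.1° → command heading 126.0°, groundspeed 77.0 kt
Leg 3: desired track 269.6°; wind correction -1.2° → command heading 268.4°, groundspeed 94.9 kt
Leg 4: desired track 4.9°; wind correction +6.4° → command heading 11.3°, groundspeed 85.9 kt
Leg 5: desired track 197.2°; wind correction -6.4° → command heading 190.8°, groundspeed 86.1 kt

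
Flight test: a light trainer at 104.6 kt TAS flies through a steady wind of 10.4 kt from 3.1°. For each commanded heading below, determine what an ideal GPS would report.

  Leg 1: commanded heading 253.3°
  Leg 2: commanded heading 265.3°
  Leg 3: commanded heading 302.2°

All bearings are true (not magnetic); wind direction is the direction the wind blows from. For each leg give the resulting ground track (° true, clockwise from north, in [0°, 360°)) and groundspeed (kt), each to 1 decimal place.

Leg 1: heading 253.3°; drift -5.2° → track 248.1°, groundspeed 108.6 kt
Leg 2: heading 265.3°; drift -5.6° → track 259.7°, groundspeed 106.5 kt
Leg 3: heading 302.2°; drift -5.2° → track 297.0°, groundspeed 100.0 kt

Leg 1: track=248.1°, groundspeed=108.6 kt
Leg 2: track=259.7°, groundspeed=106.5 kt
Leg 3: track=297.0°, groundspeed=100.0 kt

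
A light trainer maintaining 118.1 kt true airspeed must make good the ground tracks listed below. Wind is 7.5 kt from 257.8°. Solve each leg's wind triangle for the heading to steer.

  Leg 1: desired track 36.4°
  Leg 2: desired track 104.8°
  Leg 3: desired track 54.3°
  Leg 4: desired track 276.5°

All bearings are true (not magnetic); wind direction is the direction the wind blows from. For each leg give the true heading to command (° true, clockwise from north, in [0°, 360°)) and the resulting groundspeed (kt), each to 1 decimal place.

Leg 1: heading=34.0°, groundspeed=123.6 kt
Leg 2: heading=106.5°, groundspeed=124.7 kt
Leg 3: heading=52.8°, groundspeed=124.9 kt
Leg 4: heading=275.3°, groundspeed=111.0 kt

Leg 1: desired track 36.4°; wind correction -2.4° → command heading 34.0°, groundspeed 123.6 kt
Leg 2: desired track 104.8°; wind correction +1.7° → command heading 106.5°, groundspeed 124.7 kt
Leg 3: desired track 54.3°; wind correction -1.5° → command heading 52.8°, groundspeed 124.9 kt
Leg 4: desired track 276.5°; wind correction -1.2° → command heading 275.3°, groundspeed 111.0 kt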